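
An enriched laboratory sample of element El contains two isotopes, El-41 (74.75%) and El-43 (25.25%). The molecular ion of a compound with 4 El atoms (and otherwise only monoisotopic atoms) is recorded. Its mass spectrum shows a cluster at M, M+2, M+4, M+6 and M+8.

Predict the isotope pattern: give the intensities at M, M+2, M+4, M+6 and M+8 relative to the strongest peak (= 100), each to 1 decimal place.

The 4 El atoms are independent, so intensities follow the terms of (0.7475 + 0.2525)^4.
P(M) = 0.7475^4 = 0.312209
P(M+2) = 4 × 0.7475^3 × 0.2525^1 = 0.421847
P(M+4) = 6 × 0.7475^2 × 0.2525^2 = 0.213745
P(M+6) = 4 × 0.7475^1 × 0.2525^3 = 0.048134
P(M+8) = 0.2525^4 = 0.004065
The M+2 peak is largest (0.421847); scaling to 100 gives 74.0 : 100.0 : 50.7 : 11.4 : 1.0.

74.0 : 100.0 : 50.7 : 11.4 : 1.0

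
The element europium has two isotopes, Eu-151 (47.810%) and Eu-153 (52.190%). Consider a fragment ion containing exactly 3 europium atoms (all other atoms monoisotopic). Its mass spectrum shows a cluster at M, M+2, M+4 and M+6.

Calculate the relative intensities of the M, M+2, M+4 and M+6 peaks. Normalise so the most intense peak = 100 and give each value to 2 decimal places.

27.97 : 91.61 : 100.00 : 36.39

Expanding (0.47810 + 0.52190)^3:
P(M) = 0.47810^3 = 0.109284
P(M+2) = 3 × 0.47810^2 × 0.52190^1 = 0.357887
P(M+4) = 3 × 0.47810^1 × 0.52190^2 = 0.390674
P(M+6) = 0.52190^3 = 0.142155
The M+4 peak is largest (0.390674); scaling to 100 gives 27.97 : 91.61 : 100.00 : 36.39.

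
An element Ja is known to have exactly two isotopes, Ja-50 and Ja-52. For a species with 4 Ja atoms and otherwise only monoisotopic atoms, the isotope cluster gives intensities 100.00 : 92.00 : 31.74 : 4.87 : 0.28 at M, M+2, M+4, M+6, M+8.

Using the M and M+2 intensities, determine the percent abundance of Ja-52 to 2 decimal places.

Let p = fractional abundance of Ja-50. I(M+2)/I(M) = [C(4,1)·p^3·(1−p)] / p^4 = 4·(1−p)/p = 92.00/100.00 = 0.9200
(1−p)/p = 0.9200/4 = 0.2300  ⇒  p = 1/(1 + 0.2300) = 0.8130
Ja-50: 81.30%, Ja-52: 18.70%.

18.70%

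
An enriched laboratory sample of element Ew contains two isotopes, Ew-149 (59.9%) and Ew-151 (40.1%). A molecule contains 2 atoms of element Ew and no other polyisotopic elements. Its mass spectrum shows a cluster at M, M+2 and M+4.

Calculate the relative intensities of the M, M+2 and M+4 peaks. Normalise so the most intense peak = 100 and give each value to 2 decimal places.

The 2 Ew atoms are independent, so intensities follow the terms of (0.599 + 0.401)^2.
P(M) = 0.599^2 = 0.358801
P(M+2) = 2 × 0.599^1 × 0.401^1 = 0.480398
P(M+4) = 0.401^2 = 0.160801
The M+2 peak is largest (0.480398); scaling to 100 gives 74.69 : 100.00 : 33.47.

74.69 : 100.00 : 33.47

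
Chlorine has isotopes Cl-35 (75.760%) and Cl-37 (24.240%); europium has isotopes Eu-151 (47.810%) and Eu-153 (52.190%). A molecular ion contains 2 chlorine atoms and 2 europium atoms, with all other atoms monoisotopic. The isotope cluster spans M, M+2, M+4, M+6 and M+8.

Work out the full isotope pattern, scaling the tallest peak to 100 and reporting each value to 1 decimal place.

Chlorine pattern (n=2): 0.57395776 : 0.36728448 : 0.05875776
Europium pattern (n=2): 0.22857961 : 0.49904078 : 0.27237961
Convolve the two distributions (both contribute in 2-u steps):
  M: 0.57395776×0.22857961 = 0.131195
  M+2: 0.57395776×0.49904078 + 0.36728448×0.22857961 = 0.370382
  M+4: 0.57395776×0.27237961 + 0.36728448×0.49904078 + 0.05875776×0.22857961 = 0.353055
  M+6: 0.36728448×0.27237961 + 0.05875776×0.49904078 = 0.129363
  M+8: 0.05875776×0.27237961 = 0.016004
Scale to base peak (0.370382) = 100: 35.4 : 100.0 : 95.3 : 34.9 : 4.3

35.4 : 100.0 : 95.3 : 34.9 : 4.3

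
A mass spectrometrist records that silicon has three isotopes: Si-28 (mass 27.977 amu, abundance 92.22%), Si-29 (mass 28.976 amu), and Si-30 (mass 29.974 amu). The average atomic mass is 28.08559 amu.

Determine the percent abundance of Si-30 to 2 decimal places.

3.09%

The remaining 7.78% is split between Si-29 (fraction x) and Si-30 (fraction 0.0778 − x).
Substituting: 28.976x + 29.974(0.0778 − x) = 2.2852006
(28.976 − 29.974)x = -0.0467766  ⇒  x = 0.04687, y = 0.03093
Si-29: 4.69%, Si-30: 3.09%.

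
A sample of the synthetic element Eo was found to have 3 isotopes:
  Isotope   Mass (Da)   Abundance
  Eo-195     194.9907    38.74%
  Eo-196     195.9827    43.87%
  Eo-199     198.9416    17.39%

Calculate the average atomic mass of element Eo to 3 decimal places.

Ar = Σ fᵢ·mᵢ = 0.3874 × 194.9907 + 0.4387 × 195.9827 + 0.1739 × 198.9416
= 75.53940 + 85.97761 + 34.59594 = 196.11295 Da

196.113 Da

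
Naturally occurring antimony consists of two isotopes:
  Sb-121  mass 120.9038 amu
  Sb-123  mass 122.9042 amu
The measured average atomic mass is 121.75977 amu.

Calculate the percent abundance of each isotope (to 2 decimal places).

With x = fraction of Sb-121 (so Sb-123 is 1 − x):
120.9038·x + 122.9042·(1 − x) = 121.75977
(120.9038 − 122.9042)·x = 121.75977 − 122.9042
x = -1.14443 / -2.0004 = 0.57210 → 57.21% Sb-121, 42.79% Sb-123.

Sb-121: 57.21%, Sb-123: 42.79%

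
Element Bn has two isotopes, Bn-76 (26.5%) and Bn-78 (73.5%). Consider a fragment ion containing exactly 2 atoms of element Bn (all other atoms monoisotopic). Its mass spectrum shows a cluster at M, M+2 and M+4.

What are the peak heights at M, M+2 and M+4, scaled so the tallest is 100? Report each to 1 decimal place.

The 2 Bn atoms are independent, so intensities follow the terms of (0.265 + 0.735)^2.
P(M) = 0.265^2 = 0.070225
P(M+2) = 2 × 0.265^1 × 0.735^1 = 0.389550
P(M+4) = 0.735^2 = 0.540225
The M+4 peak is largest (0.540225); scaling to 100 gives 13.0 : 72.1 : 100.0.

13.0 : 72.1 : 100.0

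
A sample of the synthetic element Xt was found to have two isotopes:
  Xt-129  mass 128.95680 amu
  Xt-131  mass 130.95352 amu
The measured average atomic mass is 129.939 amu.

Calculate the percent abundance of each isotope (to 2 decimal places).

Let x be the fractional abundance of Xt-129; then Xt-131 has abundance 1 − x.
128.95680·x + 130.95352·(1 − x) = 129.939
(128.95680 − 130.95352)·x = 129.939 − 130.95352
x = -1.01452 / -1.99672 = 0.50809 → 50.81% Xt-129, 49.19% Xt-131.

Xt-129: 50.81%, Xt-131: 49.19%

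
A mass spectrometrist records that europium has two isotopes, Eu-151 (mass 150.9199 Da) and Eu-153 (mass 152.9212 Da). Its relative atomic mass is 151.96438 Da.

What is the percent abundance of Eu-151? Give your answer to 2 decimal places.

47.81%

Let x be the fractional abundance of Eu-151; then Eu-153 has abundance 1 − x.
150.9199·x + 152.9212·(1 − x) = 151.96438
(150.9199 − 152.9212)·x = 151.96438 − 152.9212
x = -0.95682 / -2.0013 = 0.47810 → 47.81% Eu-151, 52.19% Eu-153.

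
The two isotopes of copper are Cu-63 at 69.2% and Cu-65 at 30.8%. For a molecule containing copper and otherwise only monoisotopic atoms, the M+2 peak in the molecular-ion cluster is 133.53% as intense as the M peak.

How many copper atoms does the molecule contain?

The M+2/M ratio from n Cu atoms is n · q/p = n · 0.308/0.692.
n = 1.3353 × 0.692/0.308 = 3.00 ≈ 3

3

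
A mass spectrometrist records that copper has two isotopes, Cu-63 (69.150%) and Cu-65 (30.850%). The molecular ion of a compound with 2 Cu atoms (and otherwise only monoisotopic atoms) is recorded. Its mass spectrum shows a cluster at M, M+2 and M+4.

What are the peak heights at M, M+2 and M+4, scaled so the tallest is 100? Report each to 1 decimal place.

Each Cu atom is independently Cu-63 (p = 0.69150) or Cu-65 (q = 0.30850); the cluster is the binomial expansion (p + q)^2.
P(M) = 0.69150^2 = 0.478172
P(M+2) = 2 × 0.69150^1 × 0.30850^1 = 0.426656
P(M+4) = 0.30850^2 = 0.095172
The M peak is largest (0.478172); scaling to 100 gives 100.0 : 89.2 : 19.9.

100.0 : 89.2 : 19.9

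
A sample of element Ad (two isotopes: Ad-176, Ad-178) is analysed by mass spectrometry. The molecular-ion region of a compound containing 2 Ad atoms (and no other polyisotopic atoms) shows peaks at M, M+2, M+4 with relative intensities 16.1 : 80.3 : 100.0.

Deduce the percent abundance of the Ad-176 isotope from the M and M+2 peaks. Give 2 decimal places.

28.62%

Write p for the Ad-176 fraction. I(M+2)/I(M) = [C(2,1)·p^1·(1−p)] / p^2 = 2·(1−p)/p = 80.3/16.1 = 4.9876
(1−p)/p = 4.9876/2 = 2.4938  ⇒  p = 1/(1 + 2.4938) = 0.2862
Ad-176: 28.62%, Ad-178: 71.38%.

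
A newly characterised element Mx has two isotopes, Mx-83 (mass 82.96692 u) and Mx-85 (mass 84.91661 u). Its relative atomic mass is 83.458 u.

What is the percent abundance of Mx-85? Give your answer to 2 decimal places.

Let x be the fractional abundance of Mx-83; then Mx-85 has abundance 1 − x.
82.96692·x + 84.91661·(1 − x) = 83.458
(82.96692 − 84.91661)·x = 83.458 − 84.91661
x = -1.45861 / -1.94969 = 0.74812 → 74.81% Mx-83, 25.19% Mx-85.

25.19%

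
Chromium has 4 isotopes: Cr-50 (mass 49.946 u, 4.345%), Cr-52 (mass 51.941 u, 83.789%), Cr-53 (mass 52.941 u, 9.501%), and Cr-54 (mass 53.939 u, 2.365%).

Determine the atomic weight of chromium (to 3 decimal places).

Average mass = Σ (abundance × isotope mass) = 0.04345 × 49.946 + 0.83789 × 51.941 + 0.09501 × 52.941 + 0.02365 × 53.939
= 2.1702 + 43.5208 + 5.0299 + 1.2757 = 51.9966 u

51.997 u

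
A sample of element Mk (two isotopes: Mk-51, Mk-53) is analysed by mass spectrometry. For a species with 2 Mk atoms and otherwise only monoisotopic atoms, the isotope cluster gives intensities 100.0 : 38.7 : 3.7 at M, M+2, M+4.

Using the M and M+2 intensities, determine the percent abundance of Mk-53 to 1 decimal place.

16.2%

Write p for the Mk-51 fraction. I(M+2)/I(M) = [C(2,1)·p^1·(1−p)] / p^2 = 2·(1−p)/p = 38.7/100.0 = 0.3870
(1−p)/p = 0.3870/2 = 0.1935  ⇒  p = 1/(1 + 0.1935) = 0.8379
Mk-51: 83.8%, Mk-53: 16.2%.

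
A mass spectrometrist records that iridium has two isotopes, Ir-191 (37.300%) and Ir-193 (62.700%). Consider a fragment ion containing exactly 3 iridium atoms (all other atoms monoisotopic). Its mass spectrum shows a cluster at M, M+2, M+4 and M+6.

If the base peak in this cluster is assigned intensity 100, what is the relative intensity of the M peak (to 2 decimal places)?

Term probabilities: M 0.0519, M+2 0.2617, M+4 0.4399, M+6 0.2465. Base peak = M+4.
P(M+4) = C(3,2) × 0.37300^1 × 0.62700^2 = 3 × 0.3730 × 0.393129 = 0.439911 (base)
P(M) = C(3,0) × 0.37300^3 × 0.62700^0 = 1 × 0.05189512 × 1.0000 = 0.051895
Relative intensity = 0.051895 / 0.439911 × 100 = 11.80

11.80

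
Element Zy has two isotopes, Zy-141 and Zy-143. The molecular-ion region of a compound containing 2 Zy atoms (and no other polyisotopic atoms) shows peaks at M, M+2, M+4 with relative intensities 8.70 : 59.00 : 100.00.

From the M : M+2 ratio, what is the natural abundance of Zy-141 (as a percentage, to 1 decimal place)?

Let p = fractional abundance of Zy-141. I(M+2)/I(M) = [C(2,1)·p^1·(1−p)] / p^2 = 2·(1−p)/p = 59.00/8.70 = 6.7816
(1−p)/p = 6.7816/2 = 3.3908  ⇒  p = 1/(1 + 3.3908) = 0.2277
Zy-141: 22.8%, Zy-143: 77.2%.

22.8%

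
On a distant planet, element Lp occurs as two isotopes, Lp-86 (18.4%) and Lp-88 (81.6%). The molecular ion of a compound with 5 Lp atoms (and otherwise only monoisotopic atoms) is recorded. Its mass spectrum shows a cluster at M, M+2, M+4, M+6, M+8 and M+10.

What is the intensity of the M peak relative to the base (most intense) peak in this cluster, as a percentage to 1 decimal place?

0.1%

(0.184 + 0.816)^5 gives M 0.0002, M+2 0.0047, M+4 0.0415, M+6 0.1840, M+8 0.4079, M+10 0.3618; the largest is M+8.
P(M+8) = C(5,4) × 0.184^1 × 0.816^4 = 5 × 0.1840 × 0.44336421 = 0.407895 (base)
P(M) = C(5,0) × 0.184^5 × 0.816^0 = 1 × 0.00021091 × 1.0000 = 0.000211
Relative intensity = 0.000211 / 0.407895 × 100 = 0.1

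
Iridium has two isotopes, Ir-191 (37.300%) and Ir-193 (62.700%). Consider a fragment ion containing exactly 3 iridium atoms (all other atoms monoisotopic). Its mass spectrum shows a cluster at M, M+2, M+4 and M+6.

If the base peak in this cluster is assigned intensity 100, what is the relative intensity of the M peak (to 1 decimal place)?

(0.37300 + 0.62700)^3 gives M 0.0519, M+2 0.2617, M+4 0.4399, M+6 0.2465; the largest is M+4.
P(M+4) = C(3,2) × 0.37300^1 × 0.62700^2 = 3 × 0.3730 × 0.393129 = 0.439911 (base)
P(M) = C(3,0) × 0.37300^3 × 0.62700^0 = 1 × 0.05189512 × 1.0000 = 0.051895
Relative intensity = 0.051895 / 0.439911 × 100 = 11.8

11.8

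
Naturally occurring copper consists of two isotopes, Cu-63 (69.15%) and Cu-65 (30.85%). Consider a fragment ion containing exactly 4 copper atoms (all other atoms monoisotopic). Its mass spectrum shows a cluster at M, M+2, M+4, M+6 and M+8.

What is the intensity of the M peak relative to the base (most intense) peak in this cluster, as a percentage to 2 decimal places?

56.04%

Term probabilities: M 0.2286, M+2 0.4080, M+4 0.2731, M+6 0.0812, M+8 0.0091. Base peak = M+2.
P(M+2) = C(4,1) × 0.6915^3 × 0.3085^1 = 4 × 0.33065611 × 0.3085 = 0.408030 (base)
P(M) = C(4,0) × 0.6915^4 × 0.3085^0 = 1 × 0.2286487 × 1.0000 = 0.228649
Relative intensity = 0.228649 / 0.408030 × 100 = 56.04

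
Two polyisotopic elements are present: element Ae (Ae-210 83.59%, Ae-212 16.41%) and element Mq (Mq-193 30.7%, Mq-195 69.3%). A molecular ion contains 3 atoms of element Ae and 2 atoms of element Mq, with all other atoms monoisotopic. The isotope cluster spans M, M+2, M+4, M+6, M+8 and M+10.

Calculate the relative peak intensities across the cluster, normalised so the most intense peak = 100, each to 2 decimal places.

12.71 : 64.85 : 100.00 : 44.86 : 7.92 : 0.49

Element Ae pattern (n=3): 0.58406741 : 0.34398419 : 0.06752938 : 0.00441902
Element Mq pattern (n=2): 0.094249 : 0.425502 : 0.480249
Convolve the two distributions (both contribute in 2-u steps):
  M: 0.58406741×0.094249 = 0.055048
  M+2: 0.58406741×0.425502 + 0.34398419×0.094249 = 0.280942
  M+4: 0.58406741×0.480249 + 0.34398419×0.425502 + 0.06752938×0.094249 = 0.433228
  M+6: 0.34398419×0.480249 + 0.06752938×0.425502 + 0.00441902×0.094249 = 0.194348
  M+8: 0.06752938×0.480249 + 0.00441902×0.425502 = 0.034311
  M+10: 0.00441902×0.480249 = 0.002122
Scale to base peak (0.433228) = 100: 12.71 : 64.85 : 100.00 : 44.86 : 7.92 : 0.49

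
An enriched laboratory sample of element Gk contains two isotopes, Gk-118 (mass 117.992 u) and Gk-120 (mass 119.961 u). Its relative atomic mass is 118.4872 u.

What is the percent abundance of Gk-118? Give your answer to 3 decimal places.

With x = fraction of Gk-118 (so Gk-120 is 1 − x):
117.992·x + 119.961·(1 − x) = 118.4872
(117.992 − 119.961)·x = 118.4872 − 119.961
x = -1.4738 / -1.969 = 0.74850 → 74.850% Gk-118, 25.150% Gk-120.

74.850%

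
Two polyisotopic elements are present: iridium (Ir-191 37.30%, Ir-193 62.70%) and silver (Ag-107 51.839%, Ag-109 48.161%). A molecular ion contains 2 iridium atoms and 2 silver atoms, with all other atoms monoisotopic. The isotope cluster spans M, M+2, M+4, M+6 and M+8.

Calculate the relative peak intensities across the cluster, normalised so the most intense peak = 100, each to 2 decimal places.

Iridium pattern (n=2): 0.139129 : 0.467742 : 0.393129
Silver pattern (n=2): 0.26872819 : 0.49932362 : 0.23194819
Convolve the two distributions (both contribute in 2-u steps):
  M: 0.139129×0.26872819 = 0.037388
  M+2: 0.139129×0.49932362 + 0.467742×0.26872819 = 0.195166
  M+4: 0.139129×0.23194819 + 0.467742×0.49932362 + 0.393129×0.26872819 = 0.371470
  M+6: 0.467742×0.23194819 + 0.393129×0.49932362 = 0.304791
  M+8: 0.393129×0.23194819 = 0.091186
Scale to base peak (0.371470) = 100: 10.06 : 52.54 : 100.00 : 82.05 : 24.55

10.06 : 52.54 : 100.00 : 82.05 : 24.55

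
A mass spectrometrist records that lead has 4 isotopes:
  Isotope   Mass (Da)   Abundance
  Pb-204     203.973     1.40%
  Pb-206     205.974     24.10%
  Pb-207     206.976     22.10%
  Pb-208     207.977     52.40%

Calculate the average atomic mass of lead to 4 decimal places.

The abundance-weighted mean is 0.0140 × 203.973 + 0.2410 × 205.974 + 0.2210 × 206.976 + 0.5240 × 207.977
= 2.85562 + 49.63973 + 45.74170 + 108.97995 = 207.21700 Da

207.2170 Da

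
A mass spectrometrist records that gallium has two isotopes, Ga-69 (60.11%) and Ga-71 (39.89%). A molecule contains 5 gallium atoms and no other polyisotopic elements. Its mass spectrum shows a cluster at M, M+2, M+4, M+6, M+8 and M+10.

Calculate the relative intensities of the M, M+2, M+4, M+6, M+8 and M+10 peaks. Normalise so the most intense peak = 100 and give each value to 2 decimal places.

Expanding (0.6011 + 0.3989)^5:
P(M) = 0.6011^5 = 0.078475
P(M+2) = 5 × 0.6011^4 × 0.3989^1 = 0.260388
P(M+4) = 10 × 0.6011^3 × 0.3989^2 = 0.345596
P(M+6) = 10 × 0.6011^2 × 0.3989^3 = 0.229343
P(M+8) = 5 × 0.6011^1 × 0.3989^4 = 0.076098
P(M+10) = 0.3989^5 = 0.010100
The M+4 peak is largest (0.345596); scaling to 100 gives 22.71 : 75.34 : 100.00 : 66.36 : 22.02 : 2.92.

22.71 : 75.34 : 100.00 : 66.36 : 22.02 : 2.92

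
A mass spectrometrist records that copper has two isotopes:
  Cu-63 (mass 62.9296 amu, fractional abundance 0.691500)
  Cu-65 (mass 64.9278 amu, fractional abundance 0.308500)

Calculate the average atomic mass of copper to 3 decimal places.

Weight each isotope mass by its fractional abundance: 0.691500 × 62.9296 + 0.308500 × 64.9278
= 43.51582 + 20.03023 = 63.54605 amu

63.546 amu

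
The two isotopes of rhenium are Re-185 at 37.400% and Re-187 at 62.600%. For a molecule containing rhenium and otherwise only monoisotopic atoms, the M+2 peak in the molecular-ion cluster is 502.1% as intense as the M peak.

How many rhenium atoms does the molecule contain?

With n Re atoms, P(M+2)/P(M) = C(n,1)·p^(n−1)q / p^n = n·q/p = n · 0.62600/0.37400.
n = 5.021 × 0.37400/0.62600 = 3.00 ≈ 3

3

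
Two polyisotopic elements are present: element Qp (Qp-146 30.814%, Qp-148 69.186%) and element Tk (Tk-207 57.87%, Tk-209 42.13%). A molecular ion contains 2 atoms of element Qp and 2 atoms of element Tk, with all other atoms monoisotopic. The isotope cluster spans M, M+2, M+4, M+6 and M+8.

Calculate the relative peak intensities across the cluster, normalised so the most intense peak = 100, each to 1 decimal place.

8.3 : 49.1 : 100.0 : 80.3 : 22.1

Element Qp pattern (n=2): 0.09495026 : 0.42637948 : 0.47867026
Element Tk pattern (n=2): 0.33489369 : 0.48761262 : 0.17749369
Convolve the two distributions (both contribute in 2-u steps):
  M: 0.09495026×0.33489369 = 0.031798
  M+2: 0.09495026×0.48761262 + 0.42637948×0.33489369 = 0.189091
  M+4: 0.09495026×0.17749369 + 0.42637948×0.48761262 + 0.47867026×0.33489369 = 0.385065
  M+6: 0.42637948×0.17749369 + 0.47867026×0.48761262 = 0.309085
  M+8: 0.47867026×0.17749369 = 0.084961
Scale to base peak (0.385065) = 100: 8.3 : 49.1 : 100.0 : 80.3 : 22.1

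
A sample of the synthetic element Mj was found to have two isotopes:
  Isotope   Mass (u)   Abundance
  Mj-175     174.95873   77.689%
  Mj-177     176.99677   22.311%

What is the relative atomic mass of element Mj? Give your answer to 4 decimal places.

175.4134 u

Weight each isotope mass by its fractional abundance: 0.77689 × 174.95873 + 0.22311 × 176.99677
= 135.923688 + 39.489749 = 175.413437 u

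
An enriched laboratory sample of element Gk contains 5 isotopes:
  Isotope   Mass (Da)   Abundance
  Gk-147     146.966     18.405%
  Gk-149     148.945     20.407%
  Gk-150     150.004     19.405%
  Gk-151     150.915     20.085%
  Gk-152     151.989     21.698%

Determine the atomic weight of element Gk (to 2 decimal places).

149.84 Da

Ar = Σ fᵢ·mᵢ = 0.18405 × 146.966 + 0.20407 × 148.945 + 0.19405 × 150.004 + 0.20085 × 150.915 + 0.21698 × 151.989
= 27.0491 + 30.3952 + 29.1083 + 30.3113 + 32.9786 = 149.8425 Da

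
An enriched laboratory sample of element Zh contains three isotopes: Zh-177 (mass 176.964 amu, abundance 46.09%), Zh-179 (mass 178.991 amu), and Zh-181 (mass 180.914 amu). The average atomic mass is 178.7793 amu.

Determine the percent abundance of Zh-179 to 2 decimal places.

16.34%

Let x and y be the fractions of Zh-179 and Zh-181. Then x + y = 1 − 0.4609 = 0.5391 and 178.991x + 180.914y = 178.7793 − 0.4609×176.964 = 97.2165924.
Substituting: 178.991x + 180.914(0.5391 − x) = 97.2165924
(178.991 − 180.914)x = -0.314145  ⇒  x = 0.16336, y = 0.37574
Zh-179: 16.34%, Zh-181: 37.57%.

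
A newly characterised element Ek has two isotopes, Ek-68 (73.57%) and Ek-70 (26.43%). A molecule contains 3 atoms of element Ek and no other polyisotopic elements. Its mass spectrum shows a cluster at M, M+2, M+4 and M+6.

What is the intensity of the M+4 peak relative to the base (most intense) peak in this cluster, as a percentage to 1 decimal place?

Binomial terms of (0.7357 + 0.2643)^3: M 0.3982, M+2 0.4292, M+4 0.1542, M+6 0.0185 → M+2 is the base peak.
P(M+2) = C(3,1) × 0.7357^2 × 0.2643^1 = 3 × 0.54125449 × 0.2643 = 0.429161 (base)
P(M+4) = C(3,2) × 0.7357^1 × 0.2643^2 = 3 × 0.7357 × 0.06985449 = 0.154176
Relative intensity = 0.154176 / 0.429161 × 100 = 35.9

35.9%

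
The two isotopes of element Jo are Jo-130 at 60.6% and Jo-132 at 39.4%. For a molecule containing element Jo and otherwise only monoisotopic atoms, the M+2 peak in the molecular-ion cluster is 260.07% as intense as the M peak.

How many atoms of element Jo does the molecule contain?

For n independent Jo atoms, I(M+2)/I(M) = n · (abundance Jo-132) / (abundance Jo-130) = n · 0.394/0.606.
n = 2.6007 × 0.606/0.394 = 4.00 ≈ 4

4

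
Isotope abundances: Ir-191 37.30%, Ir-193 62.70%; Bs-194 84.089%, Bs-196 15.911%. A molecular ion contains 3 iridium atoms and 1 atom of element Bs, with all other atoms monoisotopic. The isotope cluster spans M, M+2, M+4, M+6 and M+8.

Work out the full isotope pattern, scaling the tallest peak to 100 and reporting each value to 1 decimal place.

10.6 : 55.5 : 100.0 : 67.4 : 9.5

Iridium pattern (n=3): 0.05189512 : 0.26170165 : 0.43991135 : 0.24649188
Element Bs pattern (n=1): 0.84089 : 0.15911
Convolve the two distributions (both contribute in 2-u steps):
  M: 0.05189512×0.84089 = 0.043638
  M+2: 0.05189512×0.15911 + 0.26170165×0.84089 = 0.228319
  M+4: 0.26170165×0.15911 + 0.43991135×0.84089 = 0.411556
  M+6: 0.43991135×0.15911 + 0.24649188×0.84089 = 0.277267
  M+8: 0.24649188×0.15911 = 0.039219
Scale to base peak (0.411556) = 100: 10.6 : 55.5 : 100.0 : 67.4 : 9.5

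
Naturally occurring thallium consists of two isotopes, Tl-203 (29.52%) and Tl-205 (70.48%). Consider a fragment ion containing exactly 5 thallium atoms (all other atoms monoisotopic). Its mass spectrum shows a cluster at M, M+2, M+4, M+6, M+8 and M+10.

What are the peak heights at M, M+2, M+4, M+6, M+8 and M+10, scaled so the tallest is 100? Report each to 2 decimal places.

Expanding (0.2952 + 0.7048)^5:
P(M) = 0.2952^5 = 0.002242
P(M+2) = 5 × 0.2952^4 × 0.7048^1 = 0.026761
P(M+4) = 10 × 0.2952^3 × 0.7048^2 = 0.127785
P(M+6) = 10 × 0.2952^2 × 0.7048^3 = 0.305092
P(M+8) = 5 × 0.2952^1 × 0.7048^4 = 0.364208
P(M+10) = 0.7048^5 = 0.173912
The M+8 peak is largest (0.364208); scaling to 100 gives 0.62 : 7.35 : 35.09 : 83.77 : 100.00 : 47.75.

0.62 : 7.35 : 35.09 : 83.77 : 100.00 : 47.75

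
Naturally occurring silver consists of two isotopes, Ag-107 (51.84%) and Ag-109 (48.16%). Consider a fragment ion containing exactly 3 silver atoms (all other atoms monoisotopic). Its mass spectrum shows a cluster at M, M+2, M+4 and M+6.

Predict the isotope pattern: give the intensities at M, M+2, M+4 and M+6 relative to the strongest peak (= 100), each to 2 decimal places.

35.88 : 100.00 : 92.90 : 28.77

Each Ag atom is independently Ag-107 (p = 0.5184) or Ag-109 (q = 0.4816); the cluster is the binomial expansion (p + q)^3.
P(M) = 0.5184^3 = 0.139314
P(M+2) = 3 × 0.5184^2 × 0.4816^1 = 0.388273
P(M+4) = 3 × 0.5184^1 × 0.4816^2 = 0.360711
P(M+6) = 0.4816^3 = 0.111702
The M+2 peak is largest (0.388273); scaling to 100 gives 35.88 : 100.00 : 92.90 : 28.77.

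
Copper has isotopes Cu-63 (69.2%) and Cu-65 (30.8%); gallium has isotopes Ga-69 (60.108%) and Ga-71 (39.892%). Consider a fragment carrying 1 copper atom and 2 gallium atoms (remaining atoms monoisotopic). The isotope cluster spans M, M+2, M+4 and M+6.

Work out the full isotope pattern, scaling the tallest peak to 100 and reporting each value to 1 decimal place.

56.4 : 100.0 : 58.2 : 11.1

Copper pattern (n=1): 0.6920 : 0.3080
Gallium pattern (n=2): 0.36129717 : 0.47956567 : 0.15913717
Convolve the two distributions (both contribute in 2-u steps):
  M: 0.6920×0.36129717 = 0.250018
  M+2: 0.6920×0.47956567 + 0.3080×0.36129717 = 0.443139
  M+4: 0.6920×0.15913717 + 0.3080×0.47956567 = 0.257829
  M+6: 0.3080×0.15913717 = 0.049014
Scale to base peak (0.443139) = 100: 56.4 : 100.0 : 58.2 : 11.1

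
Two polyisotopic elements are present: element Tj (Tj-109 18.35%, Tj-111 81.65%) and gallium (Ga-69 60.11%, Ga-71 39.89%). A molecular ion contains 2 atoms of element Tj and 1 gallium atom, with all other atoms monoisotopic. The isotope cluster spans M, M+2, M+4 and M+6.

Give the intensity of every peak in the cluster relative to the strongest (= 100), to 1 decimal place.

3.9 : 37.2 : 100.0 : 51.1

Element Tj pattern (n=2): 0.03367225 : 0.2996555 : 0.66667225
Gallium pattern (n=1): 0.6011 : 0.3989
Convolve the two distributions (both contribute in 2-u steps):
  M: 0.03367225×0.6011 = 0.020240
  M+2: 0.03367225×0.3989 + 0.2996555×0.6011 = 0.193555
  M+4: 0.2996555×0.3989 + 0.66667225×0.6011 = 0.520269
  M+6: 0.66667225×0.3989 = 0.265936
Scale to base peak (0.520269) = 100: 3.9 : 37.2 : 100.0 : 51.1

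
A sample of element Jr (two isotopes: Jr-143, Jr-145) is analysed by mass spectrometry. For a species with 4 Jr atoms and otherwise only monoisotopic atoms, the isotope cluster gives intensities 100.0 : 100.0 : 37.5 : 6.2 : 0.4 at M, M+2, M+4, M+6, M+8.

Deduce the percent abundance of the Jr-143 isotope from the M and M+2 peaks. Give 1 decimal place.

If p is the fraction of Jr that is Jr-143, then I(M+2)/I(M) = [C(4,1)·p^3·(1−p)] / p^4 = 4·(1−p)/p = 100.0/100.0 = 1.0000
(1−p)/p = 1.0000/4 = 0.2500  ⇒  p = 1/(1 + 0.2500) = 0.8000
Jr-143: 80.0%, Jr-145: 20.0%.

80.0%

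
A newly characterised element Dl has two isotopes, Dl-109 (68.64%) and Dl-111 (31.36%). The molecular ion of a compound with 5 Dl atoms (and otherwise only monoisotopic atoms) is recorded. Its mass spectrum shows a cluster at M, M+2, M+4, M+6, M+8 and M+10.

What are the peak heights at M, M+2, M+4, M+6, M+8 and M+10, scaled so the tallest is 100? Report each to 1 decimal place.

43.8 : 100.0 : 91.4 : 41.7 : 9.5 : 0.9

Each Dl atom is independently Dl-109 (p = 0.6864) or Dl-111 (q = 0.3136); the cluster is the binomial expansion (p + q)^5.
P(M) = 0.6864^5 = 0.152365
P(M+2) = 5 × 0.6864^4 × 0.3136^1 = 0.348061
P(M+4) = 10 × 0.6864^3 × 0.3136^2 = 0.318042
P(M+6) = 10 × 0.6864^2 × 0.3136^3 = 0.145306
P(M+8) = 5 × 0.6864^1 × 0.3136^4 = 0.033193
P(M+10) = 0.3136^5 = 0.003033
The M+2 peak is largest (0.348061); scaling to 100 gives 43.8 : 100.0 : 91.4 : 41.7 : 9.5 : 0.9.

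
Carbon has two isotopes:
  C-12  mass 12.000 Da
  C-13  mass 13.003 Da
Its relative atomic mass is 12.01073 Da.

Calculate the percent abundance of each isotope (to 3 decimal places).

C-12: 98.930%, C-13: 1.070%

With x = fraction of C-12 (so C-13 is 1 − x):
12.000·x + 13.003·(1 − x) = 12.01073
(12.000 − 13.003)·x = 12.01073 − 13.003
x = -0.99227 / -1.003 = 0.98930 → 98.930% C-12, 1.070% C-13.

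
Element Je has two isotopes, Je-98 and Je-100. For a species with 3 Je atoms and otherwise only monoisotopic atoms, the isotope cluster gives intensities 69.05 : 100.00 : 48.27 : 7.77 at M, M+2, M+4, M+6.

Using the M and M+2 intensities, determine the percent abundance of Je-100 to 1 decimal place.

32.6%

Write p for the Je-98 fraction. I(M+2)/I(M) = [C(3,1)·p^2·(1−p)] / p^3 = 3·(1−p)/p = 100.00/69.05 = 1.4482
(1−p)/p = 1.4482/3 = 0.4827  ⇒  p = 1/(1 + 0.4827) = 0.6744
Je-98: 67.4%, Je-100: 32.6%.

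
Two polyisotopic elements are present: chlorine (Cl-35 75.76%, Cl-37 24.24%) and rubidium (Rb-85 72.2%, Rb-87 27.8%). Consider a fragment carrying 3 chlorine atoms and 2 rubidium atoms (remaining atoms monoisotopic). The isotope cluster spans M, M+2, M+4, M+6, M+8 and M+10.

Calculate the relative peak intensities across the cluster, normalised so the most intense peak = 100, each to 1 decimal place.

Chlorine pattern (n=3): 0.4348304 : 0.41738208 : 0.13354464 : 0.01424288
Rubidium pattern (n=2): 0.521284 : 0.401432 : 0.077284
Convolve the two distributions (both contribute in 2-u steps):
  M: 0.4348304×0.521284 = 0.226670
  M+2: 0.4348304×0.401432 + 0.41738208×0.521284 = 0.392129
  M+4: 0.4348304×0.077284 + 0.41738208×0.401432 + 0.13354464×0.521284 = 0.270771
  M+6: 0.41738208×0.077284 + 0.13354464×0.401432 + 0.01424288×0.521284 = 0.093291
  M+8: 0.13354464×0.077284 + 0.01424288×0.401432 = 0.016038
  M+10: 0.01424288×0.077284 = 0.001101
Scale to base peak (0.392129) = 100: 57.8 : 100.0 : 69.1 : 23.8 : 4.1 : 0.3

57.8 : 100.0 : 69.1 : 23.8 : 4.1 : 0.3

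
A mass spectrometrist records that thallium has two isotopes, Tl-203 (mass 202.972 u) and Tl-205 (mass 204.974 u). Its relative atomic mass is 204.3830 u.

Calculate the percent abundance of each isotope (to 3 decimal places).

Tl-203: 29.520%, Tl-205: 70.480%

Let x be the fractional abundance of Tl-203; then Tl-205 has abundance 1 − x.
202.972·x + 204.974·(1 − x) = 204.3830
(202.972 − 204.974)·x = 204.3830 − 204.974
x = -0.5910 / -2.002 = 0.29520 → 29.520% Tl-203, 70.480% Tl-205.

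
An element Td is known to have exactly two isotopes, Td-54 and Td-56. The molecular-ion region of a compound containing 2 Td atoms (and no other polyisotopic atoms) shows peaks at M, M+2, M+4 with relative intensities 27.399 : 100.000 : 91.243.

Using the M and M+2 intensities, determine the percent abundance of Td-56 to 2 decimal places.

64.60%

If p is the fraction of Td that is Td-54, then I(M+2)/I(M) = [C(2,1)·p^1·(1−p)] / p^2 = 2·(1−p)/p = 100.000/27.399 = 3.6498
(1−p)/p = 3.6498/2 = 1.8249  ⇒  p = 1/(1 + 1.8249) = 0.3540
Td-54: 35.40%, Td-56: 64.60%.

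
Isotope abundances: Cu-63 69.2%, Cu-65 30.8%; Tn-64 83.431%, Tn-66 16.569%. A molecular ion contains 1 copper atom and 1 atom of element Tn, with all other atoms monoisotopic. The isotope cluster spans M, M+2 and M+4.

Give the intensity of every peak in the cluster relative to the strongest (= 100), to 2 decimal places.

100.00 : 64.37 : 8.84

Copper pattern (n=1): 0.6920 : 0.3080
Element Tn pattern (n=1): 0.83431 : 0.16569
Convolve the two distributions (both contribute in 2-u steps):
  M: 0.6920×0.83431 = 0.577343
  M+2: 0.6920×0.16569 + 0.3080×0.83431 = 0.371625
  M+4: 0.3080×0.16569 = 0.051033
Scale to base peak (0.577343) = 100: 100.00 : 64.37 : 8.84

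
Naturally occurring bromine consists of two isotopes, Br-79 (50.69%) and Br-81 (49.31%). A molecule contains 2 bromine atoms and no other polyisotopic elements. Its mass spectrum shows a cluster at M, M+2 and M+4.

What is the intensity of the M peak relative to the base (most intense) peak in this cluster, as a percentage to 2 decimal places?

51.40%

Term probabilities: M 0.2569, M+2 0.4999, M+4 0.2431. Base peak = M+2.
P(M+2) = C(2,1) × 0.5069^1 × 0.4931^1 = 2 × 0.5069 × 0.4931 = 0.499905 (base)
P(M) = C(2,0) × 0.5069^2 × 0.4931^0 = 1 × 0.25694761 × 1.0000 = 0.256948
Relative intensity = 0.256948 / 0.499905 × 100 = 51.40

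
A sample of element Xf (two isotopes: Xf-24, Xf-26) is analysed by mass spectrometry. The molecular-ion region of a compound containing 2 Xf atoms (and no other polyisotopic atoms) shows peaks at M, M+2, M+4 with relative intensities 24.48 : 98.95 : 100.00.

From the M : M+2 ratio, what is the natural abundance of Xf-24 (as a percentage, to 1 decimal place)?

If p is the fraction of Xf that is Xf-24, then I(M+2)/I(M) = [C(2,1)·p^1·(1−p)] / p^2 = 2·(1−p)/p = 98.95/24.48 = 4.0421
(1−p)/p = 4.0421/2 = 2.0210  ⇒  p = 1/(1 + 2.0210) = 0.3310
Xf-24: 33.1%, Xf-26: 66.9%.

33.1%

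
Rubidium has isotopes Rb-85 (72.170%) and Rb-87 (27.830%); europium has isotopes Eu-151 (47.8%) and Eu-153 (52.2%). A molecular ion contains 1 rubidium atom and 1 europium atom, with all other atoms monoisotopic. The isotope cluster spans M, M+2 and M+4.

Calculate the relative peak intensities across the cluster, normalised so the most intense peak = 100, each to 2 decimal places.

Rubidium pattern (n=1): 0.7217 : 0.2783
Europium pattern (n=1): 0.4780 : 0.5220
Convolve the two distributions (both contribute in 2-u steps):
  M: 0.7217×0.4780 = 0.344973
  M+2: 0.7217×0.5220 + 0.2783×0.4780 = 0.509755
  M+4: 0.2783×0.5220 = 0.145273
Scale to base peak (0.509755) = 100: 67.67 : 100.00 : 28.50

67.67 : 100.00 : 28.50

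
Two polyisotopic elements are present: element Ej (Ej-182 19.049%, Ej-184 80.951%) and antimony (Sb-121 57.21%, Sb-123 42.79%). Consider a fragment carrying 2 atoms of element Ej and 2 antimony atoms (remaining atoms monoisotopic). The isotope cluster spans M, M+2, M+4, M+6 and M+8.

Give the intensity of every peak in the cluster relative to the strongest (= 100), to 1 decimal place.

Element Ej pattern (n=2): 0.03628644 : 0.30840712 : 0.65530644
Antimony pattern (n=2): 0.32729841 : 0.48960318 : 0.18309841
Convolve the two distributions (both contribute in 2-u steps):
  M: 0.03628644×0.32729841 = 0.011876
  M+2: 0.03628644×0.48960318 + 0.30840712×0.32729841 = 0.118707
  M+4: 0.03628644×0.18309841 + 0.30840712×0.48960318 + 0.65530644×0.32729841 = 0.372122
  M+6: 0.30840712×0.18309841 + 0.65530644×0.48960318 = 0.377309
  M+8: 0.65530644×0.18309841 = 0.119986
Scale to base peak (0.377309) = 100: 3.1 : 31.5 : 98.6 : 100.0 : 31.8

3.1 : 31.5 : 98.6 : 100.0 : 31.8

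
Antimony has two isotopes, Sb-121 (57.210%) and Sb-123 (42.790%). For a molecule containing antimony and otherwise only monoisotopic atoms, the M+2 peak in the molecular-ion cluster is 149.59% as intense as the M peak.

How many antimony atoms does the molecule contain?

With n Sb atoms, P(M+2)/P(M) = C(n,1)·p^(n−1)q / p^n = n·q/p = n · 0.42790/0.57210.
n = 1.4959 × 0.57210/0.42790 = 2.00 ≈ 2

2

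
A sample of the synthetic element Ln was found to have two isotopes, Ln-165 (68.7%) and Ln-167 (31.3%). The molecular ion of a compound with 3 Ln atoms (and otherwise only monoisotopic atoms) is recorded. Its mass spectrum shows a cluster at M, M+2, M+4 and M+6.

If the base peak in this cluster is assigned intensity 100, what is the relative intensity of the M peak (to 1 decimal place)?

(0.687 + 0.313)^3 gives M 0.3242, M+2 0.4432, M+4 0.2019, M+6 0.0307; the largest is M+2.
P(M+2) = C(3,1) × 0.687^2 × 0.313^1 = 3 × 0.471969 × 0.3130 = 0.443179 (base)
P(M) = C(3,0) × 0.687^3 × 0.313^0 = 1 × 0.3242427 × 1.0000 = 0.324243
Relative intensity = 0.324243 / 0.443179 × 100 = 73.2

73.2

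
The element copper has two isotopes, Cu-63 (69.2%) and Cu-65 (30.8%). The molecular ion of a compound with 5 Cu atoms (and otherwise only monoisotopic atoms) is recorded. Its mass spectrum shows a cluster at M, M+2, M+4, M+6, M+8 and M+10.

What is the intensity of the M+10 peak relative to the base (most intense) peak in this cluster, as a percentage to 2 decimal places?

Binomial terms of (0.692 + 0.308)^5: M 0.1587, M+2 0.3531, M+4 0.3144, M+6 0.1399, M+8 0.0311, M+10 0.0028 → M+2 is the base peak.
P(M+2) = C(5,1) × 0.692^4 × 0.308^1 = 5 × 0.22931073 × 0.3080 = 0.353139 (base)
P(M+10) = C(5,5) × 0.692^0 × 0.308^5 = 1 × 1.0000 × 0.00277175 = 0.002772
Relative intensity = 0.002772 / 0.353139 × 100 = 0.78

0.78%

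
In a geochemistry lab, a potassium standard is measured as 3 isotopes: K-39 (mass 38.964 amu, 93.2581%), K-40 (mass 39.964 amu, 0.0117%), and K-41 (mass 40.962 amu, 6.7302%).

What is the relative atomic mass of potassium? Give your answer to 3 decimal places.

39.099 amu

Average mass = Σ (abundance × isotope mass) = 0.932581 × 38.964 + 0.000117 × 39.964 + 0.067302 × 40.962
= 36.3371 + 0.0047 + 2.7568 = 39.0986 amu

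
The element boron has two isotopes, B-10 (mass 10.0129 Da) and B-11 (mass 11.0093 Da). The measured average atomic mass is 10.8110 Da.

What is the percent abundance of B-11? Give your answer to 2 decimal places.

80.10%

Writing the weighted mean with unknown fraction x of B-10:
10.0129·x + 11.0093·(1 − x) = 10.8110
(10.0129 − 11.0093)·x = 10.8110 − 11.0093
x = -0.1983 / -0.9964 = 0.19902 → 19.90% B-10, 80.10% B-11.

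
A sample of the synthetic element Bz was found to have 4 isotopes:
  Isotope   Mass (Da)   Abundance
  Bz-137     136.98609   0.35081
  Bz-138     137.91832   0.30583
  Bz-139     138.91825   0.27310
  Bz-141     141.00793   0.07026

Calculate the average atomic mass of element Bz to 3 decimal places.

Weight each isotope mass by its fractional abundance: 0.35081 × 136.98609 + 0.30583 × 137.91832 + 0.27310 × 138.91825 + 0.07026 × 141.00793
= 48.056090 + 42.179560 + 37.938574 + 9.907217 = 138.081441 Da

138.081 Da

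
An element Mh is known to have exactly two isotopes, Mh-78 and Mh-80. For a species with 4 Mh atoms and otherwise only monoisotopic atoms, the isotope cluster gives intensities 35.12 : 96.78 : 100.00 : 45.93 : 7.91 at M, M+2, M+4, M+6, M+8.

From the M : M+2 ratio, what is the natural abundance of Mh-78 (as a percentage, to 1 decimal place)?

If p is the fraction of Mh that is Mh-78, then I(M+2)/I(M) = [C(4,1)·p^3·(1−p)] / p^4 = 4·(1−p)/p = 96.78/35.12 = 2.7557
(1−p)/p = 2.7557/4 = 0.6889  ⇒  p = 1/(1 + 0.6889) = 0.5921
Mh-78: 59.2%, Mh-80: 40.8%.

59.2%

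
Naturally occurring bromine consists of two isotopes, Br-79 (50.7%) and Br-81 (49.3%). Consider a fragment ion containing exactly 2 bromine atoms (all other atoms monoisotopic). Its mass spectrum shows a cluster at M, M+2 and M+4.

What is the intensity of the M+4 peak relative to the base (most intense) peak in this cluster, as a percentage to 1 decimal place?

48.6%

Binomial terms of (0.507 + 0.493)^2: M 0.2570, M+2 0.4999, M+4 0.2430 → M+2 is the base peak.
P(M+2) = C(2,1) × 0.507^1 × 0.493^1 = 2 × 0.5070 × 0.4930 = 0.499902 (base)
P(M+4) = C(2,2) × 0.507^0 × 0.493^2 = 1 × 1.0000 × 0.243049 = 0.243049
Relative intensity = 0.243049 / 0.499902 × 100 = 48.6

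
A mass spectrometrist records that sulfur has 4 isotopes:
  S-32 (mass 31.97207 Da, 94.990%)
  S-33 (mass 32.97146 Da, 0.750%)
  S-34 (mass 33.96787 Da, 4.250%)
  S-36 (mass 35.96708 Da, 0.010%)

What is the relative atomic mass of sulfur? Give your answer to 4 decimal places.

Weight each isotope mass by its fractional abundance: 0.94990 × 31.97207 + 0.00750 × 32.97146 + 0.04250 × 33.96787 + 0.00010 × 35.96708
= 30.370269 + 0.247286 + 1.443634 + 0.003597 = 32.064786 Da

32.0648 Da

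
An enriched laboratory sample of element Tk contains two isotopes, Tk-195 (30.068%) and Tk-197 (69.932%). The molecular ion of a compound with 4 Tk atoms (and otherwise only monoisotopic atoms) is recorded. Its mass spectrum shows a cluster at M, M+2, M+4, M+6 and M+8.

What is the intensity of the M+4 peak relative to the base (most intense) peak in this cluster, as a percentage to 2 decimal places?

64.49%

(0.30068 + 0.69932)^4 gives M 0.0082, M+2 0.0760, M+4 0.2653, M+6 0.4113, M+8 0.2392; the largest is M+6.
P(M+6) = C(4,3) × 0.30068^1 × 0.69932^3 = 4 × 0.30068 × 0.34200137 = 0.411332 (base)
P(M+4) = C(4,2) × 0.30068^2 × 0.69932^2 = 6 × 0.09040846 × 0.48904846 = 0.265285
Relative intensity = 0.265285 / 0.411332 × 100 = 64.49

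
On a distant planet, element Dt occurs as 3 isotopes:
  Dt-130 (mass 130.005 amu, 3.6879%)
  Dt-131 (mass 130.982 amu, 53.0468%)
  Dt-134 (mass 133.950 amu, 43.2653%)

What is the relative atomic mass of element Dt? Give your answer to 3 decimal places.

The abundance-weighted mean is 0.036879 × 130.005 + 0.530468 × 130.982 + 0.432653 × 133.950
= 4.7945 + 69.4818 + 57.9539 = 132.2302 amu

132.230 amu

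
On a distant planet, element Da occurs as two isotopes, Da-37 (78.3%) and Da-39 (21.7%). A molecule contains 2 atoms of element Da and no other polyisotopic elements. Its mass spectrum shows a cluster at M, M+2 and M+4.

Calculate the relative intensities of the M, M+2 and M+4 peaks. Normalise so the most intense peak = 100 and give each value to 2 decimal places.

100.00 : 55.43 : 7.68

Expanding (0.783 + 0.217)^2:
P(M) = 0.783^2 = 0.613089
P(M+2) = 2 × 0.783^1 × 0.217^1 = 0.339822
P(M+4) = 0.217^2 = 0.047089
The M peak is largest (0.613089); scaling to 100 gives 100.00 : 55.43 : 7.68.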